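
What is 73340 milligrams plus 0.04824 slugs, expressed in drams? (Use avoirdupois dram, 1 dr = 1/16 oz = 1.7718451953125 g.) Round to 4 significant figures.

438.7 drams

73340 mg = 41.3919 dr and 0.04824 slug = 397.331 dr.
41.3919 + 397.331 ≈ 438.7 dr.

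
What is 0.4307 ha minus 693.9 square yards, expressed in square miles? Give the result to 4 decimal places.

0.0014 mi²

0.4307 ha = 0.00166294 mi² and 693.9 yd² = 0.000224012 mi².
0.00166294 − 0.000224012 ≈ 0.0014 mi².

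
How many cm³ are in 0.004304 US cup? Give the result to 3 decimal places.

1 US cup = 236.588 cm³.
So 0.004304 × 236.588 ≈ 1.018 cm³.

1.018 cm³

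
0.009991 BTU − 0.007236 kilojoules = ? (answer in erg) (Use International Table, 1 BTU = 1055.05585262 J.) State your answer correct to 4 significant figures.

0.009991 BTU = 1.05411 × 10^8 erg and 0.007236 kJ = 7.23600 × 10^7 erg.
1.05411 × 10^8 − 7.23600 × 10^7 ≈ 3.305 × 10^7 erg.

3.305 × 10^7 erg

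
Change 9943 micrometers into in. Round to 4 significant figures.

0.3915 in

1 μm = 3.93701e-5 in.
9943 × 3.93701e-5 ≈ 0.3915 in.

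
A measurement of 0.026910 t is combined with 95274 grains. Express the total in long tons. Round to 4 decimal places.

0.0326 long tons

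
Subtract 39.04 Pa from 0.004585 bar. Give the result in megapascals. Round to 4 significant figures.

0.0004195 MPa

0.004585 bar = 0.000458500 MPa and 39.04 Pa = 3.90400e-5 MPa.
0.000458500 − 3.90400e-5 ≈ 0.0004195 MPa.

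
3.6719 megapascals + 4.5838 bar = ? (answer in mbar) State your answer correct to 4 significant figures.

3.6719 MPa = 36719.0 mbar and 4.5838 bar = 4583.80 mbar.
36719.0 + 4583.80 ≈ 41300 mbar.

41300 millibar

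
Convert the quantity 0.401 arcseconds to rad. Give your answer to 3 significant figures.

1.94e-6 rad

1 arcsecond = 4.84814e-6 rad.
Thus 0.401 × 4.84814e-6 ≈ 1.94e-6 rad.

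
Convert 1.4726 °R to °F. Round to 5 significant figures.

-458.20 °F

°R = °F + 459.67.
Applying the formula gives -458.20 °F.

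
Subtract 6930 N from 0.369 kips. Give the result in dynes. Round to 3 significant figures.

0.369 kip = 1.64139e+8 dyn and 6930 N = 6.93000e+8 dyn.
1.64139e+8 − 6.93000e+8 ≈ -5.29e+8 dyn.

-5.29e+8 dyn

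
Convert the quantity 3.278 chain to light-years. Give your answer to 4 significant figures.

1 chain = 2.12635 × 10^-15 light-years.
Thus 3.278 × 2.12635 × 10^-15 ≈ 6.970 × 10^-15 ly.

6.970 × 10^-15 ly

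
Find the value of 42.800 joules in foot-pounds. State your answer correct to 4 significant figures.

1 joule = 0.737562 foot-pounds.
Then 42.800 × 0.737562 ≈ 31.57 ft·lbf.

31.57 ft·lbf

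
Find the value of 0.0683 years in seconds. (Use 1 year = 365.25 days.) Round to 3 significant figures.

1 year = 3.15576 × 10^7 seconds.
0.0683 × 3.15576 × 10^7 ≈ 2.16 × 10^6 s.

2.16 × 10^6 s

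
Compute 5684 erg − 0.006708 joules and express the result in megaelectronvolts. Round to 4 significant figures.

-3.832 × 10^10 megaelectronvolts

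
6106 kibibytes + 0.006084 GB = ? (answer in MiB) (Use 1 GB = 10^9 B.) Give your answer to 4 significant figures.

6106 KiB = 5.96289 MiB and 0.006084 GB = 5.80215 MiB.
5.96289 + 5.80215 ≈ 11.77 MiB.

11.77 mebibytes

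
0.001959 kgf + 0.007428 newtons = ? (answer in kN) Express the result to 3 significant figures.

0.001959 kgf = 1.92112 × 10^-5 kN and 0.007428 N = 7.42800 × 10^-6 kN.
1.92112 × 10^-5 + 7.42800 × 10^-6 ≈ 2.66 × 10^-5 kN.

2.66 × 10^-5 kN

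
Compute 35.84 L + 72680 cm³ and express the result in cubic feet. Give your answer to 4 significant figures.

35.84 L = 1.26568 ft³ and 72680 cm³ = 2.56667 ft³.
1.26568 + 2.56667 ≈ 3.832 ft³.

3.832 cubic feet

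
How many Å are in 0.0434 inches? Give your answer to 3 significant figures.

1 inch = 2.54000e+8 angstroms.
Thus 0.0434 × 2.54000e+8 ≈ 1.10e+7 Å.

1.10e+7 Å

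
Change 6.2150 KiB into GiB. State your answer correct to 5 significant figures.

1 kibibyte = 9.53674 × 10^-7 GiB.
6.2150 × 9.53674 × 10^-7 ≈ 5.9271 × 10^-6 GiB.

5.9271 × 10^-6 GiB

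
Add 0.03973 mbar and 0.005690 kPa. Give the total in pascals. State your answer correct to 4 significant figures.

9.663 Pa

0.03973 mbar = 3.97300 Pa and 0.005690 kPa = 5.69000 Pa.
3.97300 + 5.69000 ≈ 9.663 Pa.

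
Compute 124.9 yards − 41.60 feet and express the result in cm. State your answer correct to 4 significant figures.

124.9 yd = 11420.9 cm and 41.60 ft = 1267.97 cm.
11420.9 − 1267.97 ≈ 10150 cm.

10150 cm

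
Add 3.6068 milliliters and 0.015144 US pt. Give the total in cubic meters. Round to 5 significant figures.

3.6068 mL = 3.60680e-6 m³ and 0.015144 US pt = 7.16578e-6 m³.
3.60680e-6 + 7.16578e-6 ≈ 1.0773e-5 m³.

1.0773e-5 m³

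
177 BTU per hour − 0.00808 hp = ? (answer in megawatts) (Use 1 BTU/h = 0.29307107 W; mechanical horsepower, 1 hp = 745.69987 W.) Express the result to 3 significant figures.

177 BTU/h = 5.18736e-5 MW and 0.00808 hp = 6.02525e-6 MW.
5.18736e-5 − 6.02525e-6 ≈ 4.58e-5 MW.

4.58e-5 megawatts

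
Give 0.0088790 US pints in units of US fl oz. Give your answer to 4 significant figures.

1 US pt = 16.0000 US fluid ounces.
Then 0.0088790 × 16.0000 ≈ 0.1421 US fl oz.

0.1421 US fl oz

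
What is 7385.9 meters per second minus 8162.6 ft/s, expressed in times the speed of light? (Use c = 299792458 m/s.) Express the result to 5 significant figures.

1.6338 × 10^-5 c

7385.9 m/s = 2.46367 × 10^-5 c and 8162.6 ft/s = 8.29894 × 10^-6 c.
2.46367 × 10^-5 − 8.29894 × 10^-6 ≈ 1.6338 × 10^-5 c.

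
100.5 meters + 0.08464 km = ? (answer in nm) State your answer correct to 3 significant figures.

100.5 m = 1.00500 × 10^11 nm and 0.08464 km = 8.46400 × 10^10 nm.
1.00500 × 10^11 + 8.46400 × 10^10 ≈ 1.85 × 10^11 nm.

1.85 × 10^11 nm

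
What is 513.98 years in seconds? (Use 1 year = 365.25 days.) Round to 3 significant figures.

1.62e+10 s

1 year = 3.15576e+7 s.
Then 513.98 × 3.15576e+7 ≈ 1.62e+10 s.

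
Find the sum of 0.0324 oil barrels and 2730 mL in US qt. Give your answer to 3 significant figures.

8.33 US quarts

0.0324 bbl = 5.44320 US qt and 2730 mL = 2.88476 US qt.
5.44320 + 2.88476 ≈ 8.33 US qt.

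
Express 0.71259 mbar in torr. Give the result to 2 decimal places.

0.53 torr

1 mbar = 0.750062 torr.
Thus 0.71259 × 0.750062 ≈ 0.53 torr.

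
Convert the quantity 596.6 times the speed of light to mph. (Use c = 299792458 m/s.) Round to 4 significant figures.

1 speed of light = 6.70617e+8 mph.
Then 596.6 × 6.70617e+8 ≈ 4.001e+11 mph.

4.001e+11 mph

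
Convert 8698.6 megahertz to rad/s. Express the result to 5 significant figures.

1 megahertz = 6.28319 × 10^6 radians per second.
Then 8698.6 × 6.28319 × 10^6 ≈ 5.4655 × 10^10 rad/s.

5.4655 × 10^10 radians per second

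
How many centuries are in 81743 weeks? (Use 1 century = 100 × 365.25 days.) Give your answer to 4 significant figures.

15.67 centuries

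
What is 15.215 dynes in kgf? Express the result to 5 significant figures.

1.5515e-5 kgf

1 dyn = 1.01972e-6 kilograms-force.
15.215 × 1.01972e-6 ≈ 1.5515e-5 kgf.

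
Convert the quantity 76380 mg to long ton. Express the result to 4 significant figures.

7.517e-5 long tons

1 mg = 9.84207e-10 long tons.
Then 76380 × 9.84207e-10 ≈ 7.517e-5 long ton.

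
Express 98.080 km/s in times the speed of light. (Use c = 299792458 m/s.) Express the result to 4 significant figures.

1 km/s = 3.33564e-6 times the speed of light.
So 98.080 × 3.33564e-6 ≈ 0.0003272 c.

0.0003272 times the speed of light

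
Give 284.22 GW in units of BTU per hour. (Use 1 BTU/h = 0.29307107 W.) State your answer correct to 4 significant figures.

9.698 × 10^11 BTU per hour

1 gigawatt = 3.41214 × 10^9 BTU/h.
Thus 284.22 × 3.41214 × 10^9 ≈ 9.698 × 10^11 BTU/h.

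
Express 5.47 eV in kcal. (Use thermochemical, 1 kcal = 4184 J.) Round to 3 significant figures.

2.09 × 10^-22 kcal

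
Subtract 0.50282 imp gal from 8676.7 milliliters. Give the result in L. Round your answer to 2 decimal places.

8676.7 mL = 8.67670 L and 0.50282 imp gal = 2.28586 L.
8.67670 − 2.28586 ≈ 6.39 L.

6.39 liters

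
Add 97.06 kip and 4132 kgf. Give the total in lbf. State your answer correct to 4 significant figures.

106200 pounds-force

97.06 kip = 97060.0 lbf and 4132 kgf = 9109.50 lbf.
97060.0 + 9109.50 ≈ 106200 lbf.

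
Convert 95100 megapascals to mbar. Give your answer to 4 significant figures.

1 MPa = 10000.0 millibar.
95100 × 10000.0 ≈ 9.510e+8 mbar.

9.510e+8 mbar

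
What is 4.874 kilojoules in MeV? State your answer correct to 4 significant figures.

1 kilojoule = 6.24151e+15 megaelectronvolts.
Thus 4.874 × 6.24151e+15 ≈ 3.042e+16 MeV.

3.042e+16 megaelectronvolts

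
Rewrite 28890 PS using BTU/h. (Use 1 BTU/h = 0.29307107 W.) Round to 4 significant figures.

1 metric horsepower = 2509.63 BTU/h.
So 28890 × 2509.63 ≈ 7.250 × 10^7 BTU/h.

7.250 × 10^7 BTU per hour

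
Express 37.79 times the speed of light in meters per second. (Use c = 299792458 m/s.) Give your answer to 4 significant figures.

1.133e+10 m/s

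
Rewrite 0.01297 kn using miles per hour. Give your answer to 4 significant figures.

1 kn = 1.15078 miles per hour.
Then 0.01297 × 1.15078 ≈ 0.01493 mph.

0.01493 miles per hour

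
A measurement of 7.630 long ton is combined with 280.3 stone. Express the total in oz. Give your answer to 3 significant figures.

336000 oz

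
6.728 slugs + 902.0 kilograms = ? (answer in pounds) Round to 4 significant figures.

6.728 slug = 216.467 lb and 902.0 kg = 1988.57 lb.
216.467 + 1988.57 ≈ 2205 lb.

2205 lb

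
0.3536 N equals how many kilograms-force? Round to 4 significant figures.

1 newton = 0.101972 kgf.
0.3536 × 0.101972 ≈ 0.03606 kgf.

0.03606 kilograms-force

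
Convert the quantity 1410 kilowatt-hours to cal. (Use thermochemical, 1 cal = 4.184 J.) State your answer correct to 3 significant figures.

1.21 × 10^9 cal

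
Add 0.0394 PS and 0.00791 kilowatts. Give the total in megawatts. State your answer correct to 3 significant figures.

0.0394 PS = 2.89787 × 10^-5 MW and 0.00791 kW = 7.91000 × 10^-6 MW.
2.89787 × 10^-5 + 7.91000 × 10^-6 ≈ 3.69 × 10^-5 MW.

3.69 × 10^-5 MW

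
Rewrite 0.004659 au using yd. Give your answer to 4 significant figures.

7.622 × 10^8 yd

1 astronomical unit = 1.63602 × 10^11 yd.
So 0.004659 × 1.63602 × 10^11 ≈ 7.622 × 10^8 yd.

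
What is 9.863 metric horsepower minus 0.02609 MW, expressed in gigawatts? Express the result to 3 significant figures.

-1.88e-5 GW

9.863 PS = 7.25422e-6 GW and 0.02609 MW = 2.60900e-5 GW.
7.25422e-6 − 2.60900e-5 ≈ -1.88e-5 GW.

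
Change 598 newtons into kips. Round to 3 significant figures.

0.134 kips

1 newton = 0.000224809 kip.
Then 598 × 0.000224809 ≈ 0.134 kip.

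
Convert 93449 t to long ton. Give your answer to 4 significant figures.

91970 long tons

1 metric ton = 0.984207 long ton.
93449 × 0.984207 ≈ 91970 long ton.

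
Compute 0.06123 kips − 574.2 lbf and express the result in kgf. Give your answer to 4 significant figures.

-232.7 kgf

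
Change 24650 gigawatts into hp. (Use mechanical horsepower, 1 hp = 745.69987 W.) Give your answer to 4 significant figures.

3.306 × 10^10 horsepower

1 GW = 1.34102 × 10^6 hp.
Thus 24650 × 1.34102 × 10^6 ≈ 3.306 × 10^10 hp.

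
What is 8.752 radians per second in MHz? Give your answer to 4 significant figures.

1.393 × 10^-6 MHz

1 rad/s = 1.59155 × 10^-7 MHz.
Then 8.752 × 1.59155 × 10^-7 ≈ 1.393 × 10^-6 MHz.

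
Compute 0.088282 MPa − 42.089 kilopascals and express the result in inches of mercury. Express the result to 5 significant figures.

0.088282 MPa = 26.0697 inHg and 42.089 kPa = 12.4289 inHg.
26.0697 − 12.4289 ≈ 13.641 inHg.

13.641 inHg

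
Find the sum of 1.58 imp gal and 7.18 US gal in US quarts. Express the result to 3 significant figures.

36.3 US qt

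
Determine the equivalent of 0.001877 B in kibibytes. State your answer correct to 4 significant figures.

1 byte = 0.0009765625 KiB.
So 0.001877 × 0.0009765625 ≈ 1.833e-6 KiB.

1.833e-6 KiB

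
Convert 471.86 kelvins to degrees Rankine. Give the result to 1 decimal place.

°R = K × 9/5.
Applying the formula gives 849.3 °R.

849.3 degrees Rankine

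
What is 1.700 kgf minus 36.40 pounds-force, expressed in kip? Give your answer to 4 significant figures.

-0.03265 kip

1.700 kgf = 0.00374786 kip and 36.40 lbf = 0.0364000 kip.
0.00374786 − 0.0364000 ≈ -0.03265 kip.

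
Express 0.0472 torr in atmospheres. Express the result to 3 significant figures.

6.21 × 10^-5 atmospheres

1 torr = 0.00131579 atm.
Thus 0.0472 × 0.00131579 ≈ 6.21 × 10^-5 atm.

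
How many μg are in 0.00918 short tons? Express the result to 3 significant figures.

1 short ton = 9.07185 × 10^11 μg.
0.00918 × 9.07185 × 10^11 ≈ 8.33 × 10^9 μg.

8.33 × 10^9 μg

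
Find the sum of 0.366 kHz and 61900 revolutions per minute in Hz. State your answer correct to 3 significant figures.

1400 Hz

0.366 kHz = 366.000 Hz and 61900 rpm = 1031.67 Hz.
366.000 + 1031.67 ≈ 1400 Hz.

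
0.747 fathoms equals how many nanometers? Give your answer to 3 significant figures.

1.37 × 10^9 nm

1 fathom = 1.82880 × 10^9 nanometers.
0.747 × 1.82880 × 10^9 ≈ 1.37 × 10^9 nm.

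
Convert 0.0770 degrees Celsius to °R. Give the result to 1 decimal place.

491.8 degrees Rankine

°R = (°C + 273.15) × 9/5.
Applying the formula gives 491.8 °R.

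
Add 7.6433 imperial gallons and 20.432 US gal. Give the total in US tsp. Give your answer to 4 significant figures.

7.6433 imp gal = 7049.64 US tsp and 20.432 US gal = 15691.8 US tsp.
7049.64 + 15691.8 ≈ 22740 US tsp.

22740 US tsp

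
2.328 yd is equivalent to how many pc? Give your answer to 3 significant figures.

6.90 × 10^-17 pc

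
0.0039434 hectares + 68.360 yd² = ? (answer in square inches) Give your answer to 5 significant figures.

0.0039434 ha = 61122.8 in² and 68.360 yd² = 88594.6 in².
61122.8 + 88594.6 ≈ 149720 in².

149720 in²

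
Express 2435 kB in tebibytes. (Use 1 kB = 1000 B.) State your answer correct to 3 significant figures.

2.21e-6 tebibytes

1 kilobyte = 9.09495e-10 tebibytes.
So 2435 × 9.09495e-10 ≈ 2.21e-6 TiB.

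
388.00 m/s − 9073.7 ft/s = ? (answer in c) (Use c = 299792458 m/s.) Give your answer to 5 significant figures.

-7.9310 × 10^-6 c

388.00 m/s = 1.29423 × 10^-6 c and 9073.7 ft/s = 9.22526 × 10^-6 c.
1.29423 × 10^-6 − 9.22526 × 10^-6 ≈ -7.9310 × 10^-6 c.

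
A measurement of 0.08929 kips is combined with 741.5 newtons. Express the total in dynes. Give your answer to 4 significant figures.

0.08929 kip = 3.97182e+7 dyn and 741.5 N = 7.41500e+7 dyn.
3.97182e+7 + 7.41500e+7 ≈ 1.139e+8 dyn.

1.139e+8 dyn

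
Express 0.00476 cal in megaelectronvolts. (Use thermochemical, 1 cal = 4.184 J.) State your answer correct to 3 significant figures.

1.24e+11 MeV

1 calorie = 2.61145e+13 MeV.
0.00476 × 2.61145e+13 ≈ 1.24e+11 MeV.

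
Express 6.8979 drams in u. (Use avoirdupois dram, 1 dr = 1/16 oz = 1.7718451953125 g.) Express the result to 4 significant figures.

1 dram = 1.06703e+24 u.
Thus 6.8979 × 1.06703e+24 ≈ 7.360e+24 u.

7.360e+24 atomic mass units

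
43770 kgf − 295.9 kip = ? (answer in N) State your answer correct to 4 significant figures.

-887000 newtons

43770 kgf = 429237 N and 295.9 kip = 1.31623 × 10^6 N.
429237 − 1.31623 × 10^6 ≈ -887000 N.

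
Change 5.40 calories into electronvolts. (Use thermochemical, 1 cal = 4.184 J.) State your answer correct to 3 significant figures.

1.41 × 10^20 eV

1 calorie = 2.61145 × 10^19 eV.
Thus 5.40 × 2.61145 × 10^19 ≈ 1.41 × 10^20 eV.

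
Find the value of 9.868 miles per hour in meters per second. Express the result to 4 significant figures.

4.411 meters per second

1 mph = 0.447040 m/s.
Then 9.868 × 0.447040 ≈ 4.411 m/s.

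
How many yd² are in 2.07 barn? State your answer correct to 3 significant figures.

2.48 × 10^-28 yd²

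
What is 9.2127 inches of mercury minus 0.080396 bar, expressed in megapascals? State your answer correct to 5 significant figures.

9.2127 inHg = 0.0311978 MPa and 0.080396 bar = 0.00803960 MPa.
0.0311978 − 0.00803960 ≈ 0.023158 MPa.

0.023158 megapascals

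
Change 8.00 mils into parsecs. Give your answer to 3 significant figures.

6.59e-21 pc

1 mil = 8.23158e-22 parsecs.
8.00 × 8.23158e-22 ≈ 6.59e-21 pc.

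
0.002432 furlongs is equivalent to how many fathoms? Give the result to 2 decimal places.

0.27 fathom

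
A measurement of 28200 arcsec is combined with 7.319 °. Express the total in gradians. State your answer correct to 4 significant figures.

16.84 grad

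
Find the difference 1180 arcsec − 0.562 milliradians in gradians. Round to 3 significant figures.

0.328 grad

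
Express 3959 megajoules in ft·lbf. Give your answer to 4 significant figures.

1 megajoule = 737562 ft·lbf.
Then 3959 × 737562 ≈ 2.920 × 10^9 ft·lbf.

2.920 × 10^9 foot-pounds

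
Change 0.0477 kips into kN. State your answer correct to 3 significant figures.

1 kip = 4.44822 kN.
Then 0.0477 × 4.44822 ≈ 0.212 kN.

0.212 kN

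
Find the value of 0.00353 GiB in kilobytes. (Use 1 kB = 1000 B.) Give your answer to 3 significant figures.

3790 kilobytes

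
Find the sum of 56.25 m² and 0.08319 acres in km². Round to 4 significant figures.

0.0003929 km²

56.25 m² = 5.62500 × 10^-5 km² and 0.08319 acre = 0.000336658 km².
5.62500 × 10^-5 + 0.000336658 ≈ 0.0003929 km².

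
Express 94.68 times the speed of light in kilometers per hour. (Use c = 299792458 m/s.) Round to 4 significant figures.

1 c = 1.07925 × 10^9 km/h.
So 94.68 × 1.07925 × 10^9 ≈ 1.022 × 10^11 km/h.

1.022 × 10^11 km/h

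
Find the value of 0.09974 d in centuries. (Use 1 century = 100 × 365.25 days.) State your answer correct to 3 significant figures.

1 d = 2.73785e-5 century.
So 0.09974 × 2.73785e-5 ≈ 2.73e-6 century.

2.73e-6 centuries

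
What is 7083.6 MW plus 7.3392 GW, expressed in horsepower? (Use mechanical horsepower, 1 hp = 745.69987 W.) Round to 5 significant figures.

7083.6 MW = 9.49926e+6 hp and 7.3392 GW = 9.84203e+6 hp.
9.49926e+6 + 9.84203e+6 ≈ 1.9341e+7 hp.

1.9341e+7 horsepower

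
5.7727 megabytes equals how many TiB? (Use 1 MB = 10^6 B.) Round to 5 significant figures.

1 MB = 9.09495e-7 TiB.
5.7727 × 9.09495e-7 ≈ 5.2502e-6 TiB.

5.2502e-6 tebibytes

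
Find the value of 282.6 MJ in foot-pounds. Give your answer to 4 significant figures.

1 MJ = 737562 foot-pounds.
282.6 × 737562 ≈ 2.084 × 10^8 ft·lbf.

2.084 × 10^8 ft·lbf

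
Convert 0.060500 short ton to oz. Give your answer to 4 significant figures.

1 short ton = 32000.0 ounces.
Then 0.060500 × 32000.0 ≈ 1936 oz.

1936 oz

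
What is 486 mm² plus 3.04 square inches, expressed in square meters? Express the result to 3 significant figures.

0.00245 m²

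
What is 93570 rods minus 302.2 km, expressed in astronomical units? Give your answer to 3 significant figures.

1.13 × 10^-6 au

93570 rod = 3.14565 × 10^-6 au and 302.2 km = 2.02008 × 10^-6 au.
3.14565 × 10^-6 − 2.02008 × 10^-6 ≈ 1.13 × 10^-6 au.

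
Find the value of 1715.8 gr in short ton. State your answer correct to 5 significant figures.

1 grain = 7.14286e-8 short ton.
1715.8 × 7.14286e-8 ≈ 0.00012256 short ton.

0.00012256 short ton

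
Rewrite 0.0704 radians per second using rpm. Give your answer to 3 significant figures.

1 rad/s = 9.54930 revolutions per minute.
0.0704 × 9.54930 ≈ 0.672 rpm.

0.672 rpm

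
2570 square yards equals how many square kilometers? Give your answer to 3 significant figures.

1 yd² = 8.36127e-7 km².
2570 × 8.36127e-7 ≈ 0.00215 km².

0.00215 square kilometers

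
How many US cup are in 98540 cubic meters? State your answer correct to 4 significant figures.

4.165e+8 US cup

1 cubic meter = 4226.75 US cup.
Thus 98540 × 4226.75 ≈ 4.165e+8 US cup.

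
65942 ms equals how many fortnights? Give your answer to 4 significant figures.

5.452e-5 fortnight

1 ms = 8.26720e-10 fortnight.
So 65942 × 8.26720e-10 ≈ 5.452e-5 fortnight.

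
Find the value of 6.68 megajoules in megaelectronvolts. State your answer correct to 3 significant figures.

1 megajoule = 6.24151e+18 megaelectronvolts.
Thus 6.68 × 6.24151e+18 ≈ 4.17e+19 MeV.

4.17e+19 MeV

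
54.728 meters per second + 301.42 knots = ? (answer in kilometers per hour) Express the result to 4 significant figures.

54.728 m/s = 197.021 km/h and 301.42 kn = 558.230 km/h.
197.021 + 558.230 ≈ 755.3 km/h.

755.3 km/h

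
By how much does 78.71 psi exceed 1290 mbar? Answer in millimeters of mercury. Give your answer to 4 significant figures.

3103 mmHg

78.71 psi = 4070.48 mmHg and 1290 mbar = 967.579 mmHg.
4070.48 − 967.579 ≈ 3103 mmHg.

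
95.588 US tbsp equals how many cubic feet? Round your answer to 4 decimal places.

0.0499 ft³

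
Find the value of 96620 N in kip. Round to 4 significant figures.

21.72 kip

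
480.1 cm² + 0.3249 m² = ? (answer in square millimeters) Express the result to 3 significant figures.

373000 square millimeters

480.1 cm² = 48010.0 mm² and 0.3249 m² = 324900 mm².
48010.0 + 324900 ≈ 373000 mm².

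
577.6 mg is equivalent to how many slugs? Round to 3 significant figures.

3.96 × 10^-5 slugs

1 milligram = 6.85218 × 10^-8 slug.
577.6 × 6.85218 × 10^-8 ≈ 3.96 × 10^-5 slug.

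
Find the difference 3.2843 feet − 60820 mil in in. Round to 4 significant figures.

3.2843 ft = 39.4116 in and 60820 mil = 60.8200 in.
39.4116 − 60.8200 ≈ -21.41 in.

-21.41 in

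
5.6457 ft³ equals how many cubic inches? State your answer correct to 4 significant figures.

1 ft³ = 1728.00 cubic inches.
Then 5.6457 × 1728.00 ≈ 9756 in³.

9756 in³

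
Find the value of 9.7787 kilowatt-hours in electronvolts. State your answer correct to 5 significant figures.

1 kilowatt-hour = 2.24694 × 10^25 eV.
So 9.7787 × 2.24694 × 10^25 ≈ 2.1972 × 10^26 eV.

2.1972 × 10^26 electronvolts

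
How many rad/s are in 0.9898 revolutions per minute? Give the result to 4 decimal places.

1 revolution per minute = 0.104720 rad/s.
So 0.9898 × 0.104720 ≈ 0.1037 rad/s.

0.1037 radians per second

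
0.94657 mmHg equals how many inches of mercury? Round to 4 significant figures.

0.03727 inches of mercury

1 millimeter of mercury = 0.0393701 inHg.
Thus 0.94657 × 0.0393701 ≈ 0.03727 inHg.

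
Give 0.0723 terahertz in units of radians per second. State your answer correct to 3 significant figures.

1 terahertz = 6.28319 × 10^12 rad/s.
Then 0.0723 × 6.28319 × 10^12 ≈ 4.54 × 10^11 rad/s.

4.54 × 10^11 radians per second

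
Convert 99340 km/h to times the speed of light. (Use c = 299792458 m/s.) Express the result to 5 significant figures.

9.2045 × 10^-5 times the speed of light

1 km/h = 9.26567 × 10^-10 times the speed of light.
So 99340 × 9.26567 × 10^-10 ≈ 9.2045 × 10^-5 c.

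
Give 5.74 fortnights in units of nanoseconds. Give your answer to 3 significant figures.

1 fortnight = 1.20960 × 10^15 nanoseconds.
So 5.74 × 1.20960 × 10^15 ≈ 6.94 × 10^15 ns.

6.94 × 10^15 ns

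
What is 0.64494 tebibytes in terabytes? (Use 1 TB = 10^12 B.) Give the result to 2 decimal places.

1 tebibyte = 1.09951 terabytes.
So 0.64494 × 1.09951 ≈ 0.71 TB.

0.71 TB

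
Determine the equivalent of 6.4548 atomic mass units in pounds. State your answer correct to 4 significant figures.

1 u = 3.66086e-27 lb.
Thus 6.4548 × 3.66086e-27 ≈ 2.363e-26 lb.

2.363e-26 lb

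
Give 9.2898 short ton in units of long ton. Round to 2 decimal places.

1 short ton = 0.892857 long ton.
Thus 9.2898 × 0.892857 ≈ 8.29 long ton.

8.29 long tons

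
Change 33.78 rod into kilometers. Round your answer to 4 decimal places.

1 rod = 0.00502920 km.
33.78 × 0.00502920 ≈ 0.1699 km.

0.1699 km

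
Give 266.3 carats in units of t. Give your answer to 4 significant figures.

1 ct = 2.00000 × 10^-7 t.
266.3 × 2.00000 × 10^-7 ≈ 5.326 × 10^-5 t.

5.326 × 10^-5 t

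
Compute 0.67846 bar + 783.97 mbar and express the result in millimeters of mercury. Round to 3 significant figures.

0.67846 bar = 508.887 mmHg and 783.97 mbar = 588.026 mmHg.
508.887 + 588.026 ≈ 1100 mmHg.

1100 millimeters of mercury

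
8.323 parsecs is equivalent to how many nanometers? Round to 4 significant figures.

2.568e+26 nm

1 parsec = 3.08568e+25 nanometers.
So 8.323 × 3.08568e+25 ≈ 2.568e+26 nm.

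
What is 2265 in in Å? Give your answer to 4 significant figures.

1 inch = 2.54000 × 10^8 Å.
Then 2265 × 2.54000 × 10^8 ≈ 5.753 × 10^11 Å.

5.753 × 10^11 Å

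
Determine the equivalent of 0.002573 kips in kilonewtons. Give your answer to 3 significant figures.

1 kip = 4.44822 kN.
So 0.002573 × 4.44822 ≈ 0.0114 kN.

0.0114 kN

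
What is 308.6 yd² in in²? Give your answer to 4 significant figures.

399900 in²

1 square yard = 1296.00 in².
308.6 × 1296.00 ≈ 399900 in².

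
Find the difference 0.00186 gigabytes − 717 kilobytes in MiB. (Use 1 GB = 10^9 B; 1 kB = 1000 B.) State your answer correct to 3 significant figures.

1.09 mebibytes

0.00186 GB = 1.77383 MiB and 717 kB = 0.683784 MiB.
1.77383 − 0.683784 ≈ 1.09 MiB.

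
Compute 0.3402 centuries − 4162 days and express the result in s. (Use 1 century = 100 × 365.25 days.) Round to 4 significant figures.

0.3402 century = 1.07359 × 10^9 s and 4162 d = 3.59597 × 10^8 s.
1.07359 × 10^9 − 3.59597 × 10^8 ≈ 7.140 × 10^8 s.

7.140 × 10^8 s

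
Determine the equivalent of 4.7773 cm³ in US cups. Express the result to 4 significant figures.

1 cm³ = 0.00422675 US cups.
So 4.7773 × 0.00422675 ≈ 0.02019 US cup.

0.02019 US cup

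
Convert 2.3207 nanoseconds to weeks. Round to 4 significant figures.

1 nanosecond = 1.65344 × 10^-15 wk.
So 2.3207 × 1.65344 × 10^-15 ≈ 3.837 × 10^-15 wk.

3.837 × 10^-15 weeks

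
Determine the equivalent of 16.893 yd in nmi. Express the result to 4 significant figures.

1 yard = 0.000493737 nautical miles.
So 16.893 × 0.000493737 ≈ 0.008341 nmi.

0.008341 nautical miles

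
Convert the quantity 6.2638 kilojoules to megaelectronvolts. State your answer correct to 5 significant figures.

3.9096 × 10^16 megaelectronvolts

1 kilojoule = 6.24151 × 10^15 megaelectronvolts.
6.2638 × 6.24151 × 10^15 ≈ 3.9096 × 10^16 MeV.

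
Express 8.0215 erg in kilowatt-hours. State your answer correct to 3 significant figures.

2.23e-13 kWh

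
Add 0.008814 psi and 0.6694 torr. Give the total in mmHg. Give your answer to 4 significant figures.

0.008814 psi = 0.455815 mmHg and 0.6694 torr = 0.669400 mmHg.
0.455815 + 0.669400 ≈ 1.125 mmHg.

1.125 millimeters of mercury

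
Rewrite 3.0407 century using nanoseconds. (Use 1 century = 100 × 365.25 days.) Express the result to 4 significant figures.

9.596 × 10^18 ns

1 century = 3.15576 × 10^18 ns.
Thus 3.0407 × 3.15576 × 10^18 ≈ 9.596 × 10^18 ns.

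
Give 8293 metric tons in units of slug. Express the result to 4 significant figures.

1 t = 68.5218 slug.
Then 8293 × 68.5218 ≈ 568300 slug.

568300 slugs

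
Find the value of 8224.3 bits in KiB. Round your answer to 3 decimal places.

1.004 KiB

1 bit = 0.000122070 kibibytes.
Thus 8224.3 × 0.000122070 ≈ 1.004 KiB.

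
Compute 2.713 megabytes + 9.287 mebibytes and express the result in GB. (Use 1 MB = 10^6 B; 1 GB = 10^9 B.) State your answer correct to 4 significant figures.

0.01245 GB

2.713 MB = 0.00271300 GB and 9.287 MiB = 0.00973813 GB.
0.00271300 + 0.00973813 ≈ 0.01245 GB.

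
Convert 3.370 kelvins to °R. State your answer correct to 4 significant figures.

°R = K × 9/5.
Applying the formula gives 6.066 °R.

6.066 degrees Rankine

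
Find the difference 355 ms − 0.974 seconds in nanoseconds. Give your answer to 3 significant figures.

-6.19e+8 ns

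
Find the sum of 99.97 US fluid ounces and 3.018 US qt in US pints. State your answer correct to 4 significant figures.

99.97 US fl oz = 6.248125 US pt and 3.018 US qt = 6.036000 US pt.
6.248125 + 6.036000 ≈ 12.28 US pt.

12.28 US pt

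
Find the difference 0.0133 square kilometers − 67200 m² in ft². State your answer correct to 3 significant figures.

0.0133 km² = 143160 ft² and 67200 m² = 723335 ft².
143160 − 723335 ≈ -580000 ft².

-580000 ft²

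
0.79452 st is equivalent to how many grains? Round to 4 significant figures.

77860 gr

1 st = 98000.0 grains.
So 0.79452 × 98000.0 ≈ 77860 gr.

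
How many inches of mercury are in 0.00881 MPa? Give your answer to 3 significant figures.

1 MPa = 295.300 inHg.
Then 0.00881 × 295.300 ≈ 2.60 inHg.

2.60 inches of mercury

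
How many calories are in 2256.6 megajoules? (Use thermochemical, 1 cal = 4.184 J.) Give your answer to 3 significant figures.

1 MJ = 239006 calories.
Then 2256.6 × 239006 ≈ 5.39 × 10^8 cal.

5.39 × 10^8 calories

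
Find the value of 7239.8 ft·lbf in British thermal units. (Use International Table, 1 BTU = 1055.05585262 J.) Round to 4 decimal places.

1 ft·lbf = 0.00128507 British thermal units.
Thus 7239.8 × 0.00128507 ≈ 9.3036 BTU.

9.3036 BTU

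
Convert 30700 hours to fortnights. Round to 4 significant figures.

1 hour = 0.00297619 fortnight.
So 30700 × 0.00297619 ≈ 91.37 fortnight.

91.37 fortnight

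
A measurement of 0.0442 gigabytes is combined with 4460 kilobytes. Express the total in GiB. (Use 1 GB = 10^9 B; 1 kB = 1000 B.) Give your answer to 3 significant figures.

0.0442 GB = 0.0411645 GiB and 4460 kB = 0.00415370 GiB.
0.0411645 + 0.00415370 ≈ 0.0453 GiB.

0.0453 gibibytes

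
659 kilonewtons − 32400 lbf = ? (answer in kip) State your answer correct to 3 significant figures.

659 kN = 148.149 kip and 32400 lbf = 32.4000 kip.
148.149 − 32.4000 ≈ 116 kip.

116 kip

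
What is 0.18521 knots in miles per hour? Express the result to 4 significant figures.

1 knot = 1.15078 miles per hour.
0.18521 × 1.15078 ≈ 0.2131 mph.

0.2131 mph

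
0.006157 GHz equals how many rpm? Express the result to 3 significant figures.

3.69e+8 rpm

1 GHz = 6.00000e+10 rpm.
0.006157 × 6.00000e+10 ≈ 3.69e+8 rpm.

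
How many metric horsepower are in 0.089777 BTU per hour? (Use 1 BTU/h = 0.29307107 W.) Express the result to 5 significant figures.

3.5773 × 10^-5 metric horsepower

1 BTU/h = 0.000398466 PS.
Thus 0.089777 × 0.000398466 ≈ 3.5773 × 10^-5 PS.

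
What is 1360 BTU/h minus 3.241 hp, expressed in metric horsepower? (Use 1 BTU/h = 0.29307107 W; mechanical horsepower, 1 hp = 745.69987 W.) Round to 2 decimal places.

-2.74 PS

1360 BTU/h = 0.541913 PS and 3.241 hp = 3.28595 PS.
0.541913 − 3.28595 ≈ -2.74 PS.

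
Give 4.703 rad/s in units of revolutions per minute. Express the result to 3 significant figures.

44.9 rpm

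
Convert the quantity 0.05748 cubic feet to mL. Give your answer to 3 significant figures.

1 ft³ = 28316.8 milliliters.
So 0.05748 × 28316.8 ≈ 1630 mL.

1630 mL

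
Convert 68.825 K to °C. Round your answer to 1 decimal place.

K = °C + 273.15.
Applying the formula gives -204.3 °C.

-204.3 °C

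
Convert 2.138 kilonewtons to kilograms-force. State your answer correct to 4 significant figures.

1 kN = 101.972 kgf.
2.138 × 101.972 ≈ 218.0 kgf.

218.0 kgf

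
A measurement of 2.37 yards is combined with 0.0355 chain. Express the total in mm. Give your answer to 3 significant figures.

2.37 yd = 2167.13 mm and 0.0355 chain = 714.146 mm.
2167.13 + 714.146 ≈ 2880 mm.

2880 mm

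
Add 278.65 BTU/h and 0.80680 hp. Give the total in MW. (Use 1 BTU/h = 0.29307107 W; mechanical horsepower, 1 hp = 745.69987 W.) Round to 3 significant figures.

0.000683 megawatts

278.65 BTU/h = 8.16643e-5 MW and 0.80680 hp = 0.000601631 MW.
8.16643e-5 + 0.000601631 ≈ 0.000683 MW.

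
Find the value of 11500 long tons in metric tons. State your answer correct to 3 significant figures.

1 long ton = 1.01605 t.
Thus 11500 × 1.01605 ≈ 11700 t.

11700 t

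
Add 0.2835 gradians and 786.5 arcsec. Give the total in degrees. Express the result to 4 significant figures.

0.2835 grad = 0.255150 ° and 786.5 arcsec = 0.218472 °.
0.255150 + 0.218472 ≈ 0.4736 °.

0.4736 degrees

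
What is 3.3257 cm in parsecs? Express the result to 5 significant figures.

1.0778 × 10^-18 parsecs

1 cm = 3.24078 × 10^-19 pc.
So 3.3257 × 3.24078 × 10^-19 ≈ 1.0778 × 10^-18 pc.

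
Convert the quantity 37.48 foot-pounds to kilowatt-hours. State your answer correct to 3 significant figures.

1 foot-pound = 3.76616 × 10^-7 kWh.
37.48 × 3.76616 × 10^-7 ≈ 1.41 × 10^-5 kWh.

1.41 × 10^-5 kWh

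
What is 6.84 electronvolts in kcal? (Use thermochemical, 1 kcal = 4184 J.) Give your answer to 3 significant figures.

1 electronvolt = 3.82929e-23 kcal.
Thus 6.84 × 3.82929e-23 ≈ 2.62e-22 kcal.

2.62e-22 kilocalories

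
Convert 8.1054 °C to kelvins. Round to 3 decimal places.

281.255 kelvins

K = °C + 273.15.
Applying the formula gives 281.255 K.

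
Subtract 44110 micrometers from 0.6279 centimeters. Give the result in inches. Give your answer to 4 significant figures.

0.6279 cm = 0.247205 in and 44110 μm = 1.73661 in.
0.247205 − 1.73661 ≈ -1.489 in.

-1.489 inches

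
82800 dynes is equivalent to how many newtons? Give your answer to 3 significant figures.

0.828 N

1 dyn = 1.00000 × 10^-5 newtons.
Then 82800 × 1.00000 × 10^-5 ≈ 0.828 N.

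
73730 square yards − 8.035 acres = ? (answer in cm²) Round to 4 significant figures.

2.913e+8 cm²

73730 yd² = 6.16477e+8 cm² and 8.035 acre = 3.25165e+8 cm².
6.16477e+8 − 3.25165e+8 ≈ 2.913e+8 cm².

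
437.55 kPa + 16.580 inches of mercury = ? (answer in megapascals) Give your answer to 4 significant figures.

0.4937 MPa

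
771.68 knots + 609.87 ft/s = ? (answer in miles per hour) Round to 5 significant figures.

1303.9 mph

771.68 kn = 888.033 mph and 609.87 ft/s = 415.820 mph.
888.033 + 415.820 ≈ 1303.9 mph.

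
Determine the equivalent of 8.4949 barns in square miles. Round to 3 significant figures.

3.28 × 10^-34 mi²

1 barn = 3.86102 × 10^-35 mi².
So 8.4949 × 3.86102 × 10^-35 ≈ 3.28 × 10^-34 mi².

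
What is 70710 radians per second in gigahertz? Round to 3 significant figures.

1.13 × 10^-5 gigahertz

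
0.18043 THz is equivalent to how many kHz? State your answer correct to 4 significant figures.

1.804e+8 kHz

1 THz = 1.00000e+9 kHz.
Then 0.18043 × 1.00000e+9 ≈ 1.804e+8 kHz.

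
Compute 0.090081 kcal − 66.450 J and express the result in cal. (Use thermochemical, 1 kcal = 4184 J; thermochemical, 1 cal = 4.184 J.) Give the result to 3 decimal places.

74.199 cal

0.090081 kcal = 90.0810 cal and 66.450 J = 15.8819 cal.
90.0810 − 15.8819 ≈ 74.199 cal.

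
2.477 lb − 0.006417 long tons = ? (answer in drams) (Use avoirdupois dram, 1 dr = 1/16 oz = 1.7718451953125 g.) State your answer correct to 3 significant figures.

-3050 drams

2.477 lb = 634.112 dr and 0.006417 long ton = 3679.76 dr.
634.112 − 3679.76 ≈ -3050 dr.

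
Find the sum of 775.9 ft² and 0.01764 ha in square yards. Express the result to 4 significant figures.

775.9 ft² = 86.2111 yd² and 0.01764 ha = 210.973 yd².
86.2111 + 210.973 ≈ 297.2 yd².

297.2 yd²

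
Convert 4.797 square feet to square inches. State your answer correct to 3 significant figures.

691 in²

1 square foot = 144.000 square inches.
4.797 × 144.000 ≈ 691 in².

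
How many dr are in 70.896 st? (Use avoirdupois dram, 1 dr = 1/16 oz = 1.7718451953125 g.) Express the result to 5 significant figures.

254090 dr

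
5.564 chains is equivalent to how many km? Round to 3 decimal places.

0.112 km

1 chain = 0.0201168 km.
Then 5.564 × 0.0201168 ≈ 0.112 km.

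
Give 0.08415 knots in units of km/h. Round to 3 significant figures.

1 kn = 1.85200 km/h.
So 0.08415 × 1.85200 ≈ 0.156 km/h.

0.156 km/h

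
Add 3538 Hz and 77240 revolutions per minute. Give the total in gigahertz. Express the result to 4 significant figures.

4.825e-6 gigahertz

3538 Hz = 3.53800e-6 GHz and 77240 rpm = 1.28733e-6 GHz.
3.53800e-6 + 1.28733e-6 ≈ 4.825e-6 GHz.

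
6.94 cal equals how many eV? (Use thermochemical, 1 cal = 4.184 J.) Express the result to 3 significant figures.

1.81 × 10^20 eV

1 calorie = 2.61145 × 10^19 electronvolts.
6.94 × 2.61145 × 10^19 ≈ 1.81 × 10^20 eV.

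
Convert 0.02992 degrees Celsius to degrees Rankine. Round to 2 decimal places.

°R = (°C + 273.15) × 9/5.
Applying the formula gives 491.72 °R.

491.72 °R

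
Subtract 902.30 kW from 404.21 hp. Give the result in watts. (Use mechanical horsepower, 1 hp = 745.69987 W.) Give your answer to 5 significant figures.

-600880 W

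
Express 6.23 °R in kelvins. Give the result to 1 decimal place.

3.5 kelvins

°R = K × 9/5.
Applying the formula gives 3.5 K.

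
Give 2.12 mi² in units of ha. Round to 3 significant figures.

1 square mile = 258.999 ha.
So 2.12 × 258.999 ≈ 549 ha.

549 ha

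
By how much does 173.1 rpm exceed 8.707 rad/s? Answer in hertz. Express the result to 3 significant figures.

1.50 Hz

173.1 rpm = 2.88500 Hz and 8.707 rad/s = 1.38576 Hz.
2.88500 − 1.38576 ≈ 1.50 Hz.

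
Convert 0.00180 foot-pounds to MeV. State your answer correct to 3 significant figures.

1.52e+10 megaelectronvolts

1 foot-pound = 8.46235e+12 megaelectronvolts.
So 0.00180 × 8.46235e+12 ≈ 1.52e+10 MeV.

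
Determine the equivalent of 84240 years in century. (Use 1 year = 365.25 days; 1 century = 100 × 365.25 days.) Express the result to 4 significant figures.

1 year = 0.0100000 century.
Thus 84240 × 0.0100000 ≈ 842.4 century.

842.4 centuries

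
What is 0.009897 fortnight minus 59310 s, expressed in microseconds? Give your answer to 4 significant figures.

0.009897 fortnight = 1.19714e+10 μs and 59310 s = 5.93100e+10 μs.
1.19714e+10 − 5.93100e+10 ≈ -4.734e+10 μs.

-4.734e+10 microseconds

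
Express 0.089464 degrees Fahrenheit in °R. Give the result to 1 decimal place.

°R = °F + 459.67.
Applying the formula gives 459.8 °R.

459.8 °R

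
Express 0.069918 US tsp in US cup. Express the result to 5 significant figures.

0.0014566 US cup

1 US tsp = 0.0208333 US cups.
Thus 0.069918 × 0.0208333 ≈ 0.0014566 US cup.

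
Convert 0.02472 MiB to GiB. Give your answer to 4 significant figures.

2.414e-5 GiB

1 MiB = 0.0009765625 GiB.
0.02472 × 0.0009765625 ≈ 2.414e-5 GiB.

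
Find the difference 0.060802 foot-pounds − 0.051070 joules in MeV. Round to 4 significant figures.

1.958 × 10^11 megaelectronvolts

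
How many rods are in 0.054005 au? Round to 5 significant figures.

1.6064 × 10^9 rods

1 astronomical unit = 2.97459 × 10^10 rods.
So 0.054005 × 2.97459 × 10^10 ≈ 1.6064 × 10^9 rod.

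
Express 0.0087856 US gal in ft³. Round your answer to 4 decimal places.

0.0012 ft³

1 US gallon = 0.133681 cubic feet.
Then 0.0087856 × 0.133681 ≈ 0.0012 ft³.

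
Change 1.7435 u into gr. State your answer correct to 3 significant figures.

1 atomic mass unit = 2.56260 × 10^-23 gr.
1.7435 × 2.56260 × 10^-23 ≈ 4.47 × 10^-23 gr.

4.47 × 10^-23 gr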